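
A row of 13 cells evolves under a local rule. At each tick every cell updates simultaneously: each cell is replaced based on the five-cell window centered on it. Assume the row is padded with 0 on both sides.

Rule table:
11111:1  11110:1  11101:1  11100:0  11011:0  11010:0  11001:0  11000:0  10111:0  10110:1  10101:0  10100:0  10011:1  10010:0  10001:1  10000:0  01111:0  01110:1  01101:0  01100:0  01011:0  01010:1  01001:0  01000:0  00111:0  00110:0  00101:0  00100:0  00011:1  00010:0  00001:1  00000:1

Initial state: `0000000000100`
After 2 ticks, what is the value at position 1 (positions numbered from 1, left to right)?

0

1111111110000
0011111100011
position 1 holds 0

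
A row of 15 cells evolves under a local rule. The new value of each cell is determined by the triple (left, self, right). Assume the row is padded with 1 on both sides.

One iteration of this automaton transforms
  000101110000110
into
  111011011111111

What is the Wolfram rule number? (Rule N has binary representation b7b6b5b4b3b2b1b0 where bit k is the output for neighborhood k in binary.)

123

position 6: 111 → 0  (bit 7 = 0)
position 7: 110 → 1  (bit 6 = 1)
position 4: 101 → 1  (bit 5 = 1)
position 0: 100 → 1  (bit 4 = 1)
position 5: 011 → 1  (bit 3 = 1)
position 3: 010 → 0  (bit 2 = 0)
position 2: 001 → 1  (bit 1 = 1)
position 1: 000 → 1  (bit 0 = 1)
bits b7..b0 = 01111011 = 123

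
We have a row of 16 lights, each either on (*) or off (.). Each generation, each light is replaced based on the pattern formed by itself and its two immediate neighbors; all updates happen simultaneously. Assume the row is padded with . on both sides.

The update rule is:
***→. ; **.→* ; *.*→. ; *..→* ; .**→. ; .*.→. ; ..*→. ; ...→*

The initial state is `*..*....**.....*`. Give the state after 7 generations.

.*..***..*****..
..*...**.....***
*..**..*****...*
.*..**.....***..
..*..*****...***
*..*.....***...*
.*..****...***..

.*..****...***..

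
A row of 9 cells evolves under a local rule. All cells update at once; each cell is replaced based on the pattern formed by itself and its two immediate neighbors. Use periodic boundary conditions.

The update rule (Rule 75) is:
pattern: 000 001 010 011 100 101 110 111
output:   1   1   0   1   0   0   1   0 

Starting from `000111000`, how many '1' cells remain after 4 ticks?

111101011
000100010
111001100
101011101
count of 1: 6

6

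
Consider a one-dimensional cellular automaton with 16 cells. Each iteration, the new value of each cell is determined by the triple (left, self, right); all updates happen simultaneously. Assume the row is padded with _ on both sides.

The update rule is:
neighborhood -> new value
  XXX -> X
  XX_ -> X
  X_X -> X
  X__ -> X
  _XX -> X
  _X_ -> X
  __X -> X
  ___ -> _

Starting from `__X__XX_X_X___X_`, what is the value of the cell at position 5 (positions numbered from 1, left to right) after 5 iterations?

X

_XXXXXXXXXXX_XXX
XXXXXXXXXXXXXXXX
XXXXXXXXXXXXXXXX  (fixed point — unchanged through iteration 5)
position 5 holds X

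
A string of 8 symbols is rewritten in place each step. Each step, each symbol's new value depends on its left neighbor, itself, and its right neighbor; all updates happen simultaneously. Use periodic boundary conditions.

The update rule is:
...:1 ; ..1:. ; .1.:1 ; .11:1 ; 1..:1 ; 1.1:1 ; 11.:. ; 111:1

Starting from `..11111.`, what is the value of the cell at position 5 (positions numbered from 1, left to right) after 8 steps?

1

step 1: 1.1111.1
step 2: .1111.11
step 3: 1111.11.
step 4: 111.11.1
step 5: 11.11.11
step 6: 1.11.111
step 7: .11.1111
step 8: 11.1111.
position 5 holds 1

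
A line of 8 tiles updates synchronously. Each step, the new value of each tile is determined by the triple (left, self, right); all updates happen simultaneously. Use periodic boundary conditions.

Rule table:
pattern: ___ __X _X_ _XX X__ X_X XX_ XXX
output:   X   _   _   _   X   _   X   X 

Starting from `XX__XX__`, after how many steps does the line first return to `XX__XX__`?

step 1: _XX__XX_
step 2: __XX__XX
step 3: X__XX__X
step 4: XX__XX__

4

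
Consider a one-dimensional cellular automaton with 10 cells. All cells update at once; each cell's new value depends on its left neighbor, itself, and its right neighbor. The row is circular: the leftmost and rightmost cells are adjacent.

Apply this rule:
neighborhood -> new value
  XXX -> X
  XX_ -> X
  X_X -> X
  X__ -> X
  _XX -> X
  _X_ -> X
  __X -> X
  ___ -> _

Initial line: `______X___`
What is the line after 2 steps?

step 1: _____XXX__
step 2: ____XXXXX_

____XXXXX_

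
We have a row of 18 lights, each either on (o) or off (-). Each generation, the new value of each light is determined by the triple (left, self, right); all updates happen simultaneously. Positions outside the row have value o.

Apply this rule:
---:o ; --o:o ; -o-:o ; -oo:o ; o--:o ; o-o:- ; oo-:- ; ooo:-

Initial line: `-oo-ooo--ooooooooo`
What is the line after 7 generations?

-o--------ooo-----

-o--o--ooo--------
-ooooooo--oooooooo
-o------ooo-------
-oooooooo--ooooooo
-o-------ooo------
-ooooooooo--oooooo
-o--------ooo-----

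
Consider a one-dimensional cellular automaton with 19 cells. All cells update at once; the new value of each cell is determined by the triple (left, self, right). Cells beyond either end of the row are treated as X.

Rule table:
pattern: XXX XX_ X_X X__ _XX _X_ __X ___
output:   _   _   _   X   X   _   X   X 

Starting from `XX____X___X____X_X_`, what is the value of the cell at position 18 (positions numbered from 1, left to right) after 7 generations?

generation 1: __XXXX_XXX_XXXX____
generation 2: XXX____X___X___XXXX
generation 3: ___XXXX_XXX_XXXX___
generation 4: XXXX____X___X___XXX
generation 5: ____XXXX_XXX_XXXX__
generation 6: XXXXX____X___X___XX
generation 7: _____XXXX_XXX_XXXX_
position 18 holds X

X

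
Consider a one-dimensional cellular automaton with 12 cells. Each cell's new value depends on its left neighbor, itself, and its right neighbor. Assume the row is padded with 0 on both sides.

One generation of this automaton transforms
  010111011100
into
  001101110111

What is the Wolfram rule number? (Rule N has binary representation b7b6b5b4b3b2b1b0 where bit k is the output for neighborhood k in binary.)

121

position 4: 111 → 0  (bit 7 = 0)
position 5: 110 → 1  (bit 6 = 1)
position 2: 101 → 1  (bit 5 = 1)
position 10: 100 → 1  (bit 4 = 1)
position 3: 011 → 1  (bit 3 = 1)
position 1: 010 → 0  (bit 2 = 0)
position 0: 001 → 0  (bit 1 = 0)
position 11: 000 → 1  (bit 0 = 1)
bits b7..b0 = 01111001 = 121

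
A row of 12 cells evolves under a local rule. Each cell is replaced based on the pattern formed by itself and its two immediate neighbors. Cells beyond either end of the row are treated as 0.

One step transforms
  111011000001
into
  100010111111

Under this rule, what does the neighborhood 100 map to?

1

At position 6 the neighborhood is 100; the next row has 1 there.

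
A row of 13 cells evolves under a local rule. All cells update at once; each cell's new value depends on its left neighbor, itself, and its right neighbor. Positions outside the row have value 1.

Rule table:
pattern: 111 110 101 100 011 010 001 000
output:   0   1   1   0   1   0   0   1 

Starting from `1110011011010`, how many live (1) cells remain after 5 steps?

0010011111101
0000010000111
0111000110100
1101010111000
0110101101010
count of 1: 7

7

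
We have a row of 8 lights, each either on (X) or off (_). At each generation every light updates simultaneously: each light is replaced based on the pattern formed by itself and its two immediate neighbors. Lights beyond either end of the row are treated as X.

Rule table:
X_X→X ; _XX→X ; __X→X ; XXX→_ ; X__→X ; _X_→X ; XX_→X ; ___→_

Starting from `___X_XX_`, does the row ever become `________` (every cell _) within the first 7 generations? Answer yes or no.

no

X_XXXXXX
XXX_____
__XX___X
XXXXX_XX
____XXX_
X__XX_XX
XXXXXXX_
generation 7 is XXXXXXX_, still not uniform _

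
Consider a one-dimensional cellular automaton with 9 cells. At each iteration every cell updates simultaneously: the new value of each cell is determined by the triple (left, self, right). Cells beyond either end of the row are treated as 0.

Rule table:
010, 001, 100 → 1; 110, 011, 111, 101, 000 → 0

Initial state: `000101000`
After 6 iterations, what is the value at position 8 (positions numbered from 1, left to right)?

1

001101100
010000010
111000111
000101000  (repeats iteration 0; period 4)
iteration 6: 010000010
position 8 holds 1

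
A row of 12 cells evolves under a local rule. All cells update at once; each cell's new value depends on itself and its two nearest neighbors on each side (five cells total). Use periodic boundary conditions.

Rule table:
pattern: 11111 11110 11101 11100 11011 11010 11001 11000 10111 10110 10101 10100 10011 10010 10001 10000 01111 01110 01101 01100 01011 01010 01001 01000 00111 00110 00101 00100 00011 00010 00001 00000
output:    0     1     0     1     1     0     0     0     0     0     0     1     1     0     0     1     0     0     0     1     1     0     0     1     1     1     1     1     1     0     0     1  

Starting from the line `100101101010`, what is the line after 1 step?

100110000000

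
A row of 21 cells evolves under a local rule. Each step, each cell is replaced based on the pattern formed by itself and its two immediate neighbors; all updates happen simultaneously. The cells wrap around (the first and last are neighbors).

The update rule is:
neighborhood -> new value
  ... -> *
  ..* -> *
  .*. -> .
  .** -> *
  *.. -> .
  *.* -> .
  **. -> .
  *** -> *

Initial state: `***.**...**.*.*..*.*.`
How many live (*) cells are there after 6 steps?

**..*..***......*....
*..*..***..*****..***
..*..***..*****..****
.*..***..*****..****.
*..***..*****..****..
..***..*****..****..*
count of *: 13

13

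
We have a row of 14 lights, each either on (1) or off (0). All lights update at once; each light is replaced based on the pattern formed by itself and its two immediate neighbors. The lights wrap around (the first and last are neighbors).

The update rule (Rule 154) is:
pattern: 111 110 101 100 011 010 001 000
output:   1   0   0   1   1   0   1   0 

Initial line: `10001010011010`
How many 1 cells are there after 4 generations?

5

generation 1: 01010001110000
generation 2: 10001011101000
generation 3: 01010011000101
generation 4: 00001110101000
count of 1: 5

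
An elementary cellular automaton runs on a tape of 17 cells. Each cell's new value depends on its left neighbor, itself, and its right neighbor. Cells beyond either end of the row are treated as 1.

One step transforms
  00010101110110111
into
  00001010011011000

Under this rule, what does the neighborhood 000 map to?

At position 1 the neighborhood is 000; the next row has 0 there.

0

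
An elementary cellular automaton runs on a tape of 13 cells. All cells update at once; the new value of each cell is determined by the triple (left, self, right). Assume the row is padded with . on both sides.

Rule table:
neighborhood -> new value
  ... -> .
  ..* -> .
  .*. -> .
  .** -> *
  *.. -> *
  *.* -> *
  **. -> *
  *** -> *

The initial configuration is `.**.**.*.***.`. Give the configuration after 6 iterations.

.******.*****
.************
.************  (fixed point — unchanged through iteration 6)

.************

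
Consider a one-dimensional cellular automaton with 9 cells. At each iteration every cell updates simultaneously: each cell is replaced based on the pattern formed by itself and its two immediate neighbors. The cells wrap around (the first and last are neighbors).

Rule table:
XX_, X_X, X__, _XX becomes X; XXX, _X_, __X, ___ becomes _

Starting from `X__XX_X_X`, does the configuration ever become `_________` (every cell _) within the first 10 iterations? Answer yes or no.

XX_XXX_XX
_XXX_XXX_
_X_XXX_XX
X_XX_XXXX
XXXXXX___
X____XX__
_X___XXX_
__X__X_XX
X__X__XXX
XX__X_X__
iteration 10 is XX__X_X__, still not uniform _

no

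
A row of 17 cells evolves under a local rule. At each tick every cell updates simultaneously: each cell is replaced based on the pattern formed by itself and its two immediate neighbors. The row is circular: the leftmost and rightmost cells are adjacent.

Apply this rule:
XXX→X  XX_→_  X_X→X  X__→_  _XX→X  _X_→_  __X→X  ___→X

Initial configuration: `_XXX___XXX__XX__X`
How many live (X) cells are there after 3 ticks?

XXX__XXXX__XX__X_
XX__XXXX__XX__X_X
X__XXXX__XX__X_XX
count of X: 10

10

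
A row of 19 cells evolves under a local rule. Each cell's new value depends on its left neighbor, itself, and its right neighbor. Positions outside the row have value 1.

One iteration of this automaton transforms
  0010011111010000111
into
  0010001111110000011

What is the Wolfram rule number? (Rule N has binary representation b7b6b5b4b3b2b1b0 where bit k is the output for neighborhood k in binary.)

228

position 6: 111 → 1  (bit 7 = 1)
position 9: 110 → 1  (bit 6 = 1)
position 10: 101 → 1  (bit 5 = 1)
position 0: 100 → 0  (bit 4 = 0)
position 5: 011 → 0  (bit 3 = 0)
position 2: 010 → 1  (bit 2 = 1)
position 1: 001 → 0  (bit 1 = 0)
position 13: 000 → 0  (bit 0 = 0)
bits b7..b0 = 11100100 = 228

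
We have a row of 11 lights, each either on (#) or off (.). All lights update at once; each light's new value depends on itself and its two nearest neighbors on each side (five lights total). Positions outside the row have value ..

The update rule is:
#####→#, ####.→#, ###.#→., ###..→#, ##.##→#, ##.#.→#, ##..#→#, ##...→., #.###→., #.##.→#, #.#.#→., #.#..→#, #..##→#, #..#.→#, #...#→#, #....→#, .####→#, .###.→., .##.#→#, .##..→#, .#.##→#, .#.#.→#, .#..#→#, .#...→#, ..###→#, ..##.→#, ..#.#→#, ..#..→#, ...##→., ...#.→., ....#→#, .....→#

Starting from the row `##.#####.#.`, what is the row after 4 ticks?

###.###.###
#..#...#..#
######.####
#####.#.###

#####.#.###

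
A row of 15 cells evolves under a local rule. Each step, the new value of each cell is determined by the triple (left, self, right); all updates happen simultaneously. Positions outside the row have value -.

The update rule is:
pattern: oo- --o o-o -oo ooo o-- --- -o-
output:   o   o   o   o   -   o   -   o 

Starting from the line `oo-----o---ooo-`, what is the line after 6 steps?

step 1: ooo---ooo-oo-oo
step 2: o-oo-oo-ooooooo
step 3: ooooooooo-----o
step 4: o-------oo---oo
step 5: oo-----oooo-ooo
step 6: ooo---oo--ooo-o

ooo---oo--ooo-o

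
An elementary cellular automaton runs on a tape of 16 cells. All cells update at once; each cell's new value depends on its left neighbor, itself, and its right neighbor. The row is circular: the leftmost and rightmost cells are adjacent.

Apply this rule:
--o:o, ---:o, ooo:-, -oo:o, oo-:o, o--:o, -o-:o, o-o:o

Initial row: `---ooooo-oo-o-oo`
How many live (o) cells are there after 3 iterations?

oooo---ooooooooo
---ooooo--------
oooo---ooooooooo
count of o: 13

13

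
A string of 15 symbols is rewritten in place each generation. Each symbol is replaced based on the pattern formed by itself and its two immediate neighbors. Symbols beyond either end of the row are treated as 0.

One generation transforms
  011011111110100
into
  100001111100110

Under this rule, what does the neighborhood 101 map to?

0

At position 3 the neighborhood is 101; the next row has 0 there.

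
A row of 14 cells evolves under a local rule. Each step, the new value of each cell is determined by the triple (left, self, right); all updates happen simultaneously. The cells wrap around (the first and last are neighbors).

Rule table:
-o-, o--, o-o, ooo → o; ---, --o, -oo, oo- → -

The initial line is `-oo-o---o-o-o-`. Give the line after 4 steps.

o-o--oo-o---o-

step 1: ---ooo--oooooo
step 2: o---o-o--oooo-
step 3: oo--oooo--oo-o
step 4: o-o--oo-o---o-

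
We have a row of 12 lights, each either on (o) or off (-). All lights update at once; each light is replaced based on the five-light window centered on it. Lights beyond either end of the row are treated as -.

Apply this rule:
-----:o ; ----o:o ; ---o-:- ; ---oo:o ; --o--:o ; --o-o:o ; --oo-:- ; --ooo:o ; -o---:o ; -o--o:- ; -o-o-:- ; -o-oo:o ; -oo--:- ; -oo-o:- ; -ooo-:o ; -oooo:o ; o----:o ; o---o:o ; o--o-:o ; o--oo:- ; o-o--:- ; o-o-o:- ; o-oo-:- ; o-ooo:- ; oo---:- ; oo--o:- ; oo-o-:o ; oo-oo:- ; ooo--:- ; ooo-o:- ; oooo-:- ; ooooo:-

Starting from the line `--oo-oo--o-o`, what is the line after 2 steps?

step 1: oo------oo--
step 2: ---ooooo---o

---ooooo---o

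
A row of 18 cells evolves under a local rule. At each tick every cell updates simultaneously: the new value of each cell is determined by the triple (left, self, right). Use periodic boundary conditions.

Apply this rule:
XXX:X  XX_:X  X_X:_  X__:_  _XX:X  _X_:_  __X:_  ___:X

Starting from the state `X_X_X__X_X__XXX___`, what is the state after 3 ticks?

XXXXXXXXXXX_XXX_X_

____________XXX_X_
XXXXXXXXXXX_XXX___
XXXXXXXXXXX_XXX_X_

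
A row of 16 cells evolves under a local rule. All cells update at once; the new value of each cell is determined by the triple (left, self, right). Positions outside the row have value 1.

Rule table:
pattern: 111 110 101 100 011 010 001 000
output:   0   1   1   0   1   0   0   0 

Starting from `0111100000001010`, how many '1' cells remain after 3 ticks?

2

1100100000000101
0100000000000011
1000000000000010
count of 1: 2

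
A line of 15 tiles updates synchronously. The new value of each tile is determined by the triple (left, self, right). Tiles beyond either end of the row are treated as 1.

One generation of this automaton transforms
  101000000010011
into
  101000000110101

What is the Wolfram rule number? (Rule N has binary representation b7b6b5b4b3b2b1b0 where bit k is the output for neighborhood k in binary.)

position 14: 111 → 1  (bit 7 = 1)
position 0: 110 → 1  (bit 6 = 1)
position 1: 101 → 0  (bit 5 = 0)
position 3: 100 → 0  (bit 4 = 0)
position 13: 011 → 0  (bit 3 = 0)
position 2: 010 → 1  (bit 2 = 1)
position 9: 001 → 1  (bit 1 = 1)
position 4: 000 → 0  (bit 0 = 0)
bits b7..b0 = 11000110 = 198

198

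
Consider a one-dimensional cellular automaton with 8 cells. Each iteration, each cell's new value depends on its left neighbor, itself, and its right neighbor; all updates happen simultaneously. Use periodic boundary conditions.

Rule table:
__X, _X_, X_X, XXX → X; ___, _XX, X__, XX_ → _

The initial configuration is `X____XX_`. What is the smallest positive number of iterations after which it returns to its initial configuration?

X___X__X
___XX_X_
__X__XX_
_XX_X___
X__XX___
X_X____X
_XX___X_
X____XX_

8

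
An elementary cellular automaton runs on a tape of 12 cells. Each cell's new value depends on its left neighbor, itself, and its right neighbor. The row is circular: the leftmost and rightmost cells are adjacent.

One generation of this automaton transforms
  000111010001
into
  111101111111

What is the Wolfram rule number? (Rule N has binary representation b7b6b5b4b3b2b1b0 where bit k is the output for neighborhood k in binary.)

position 4: 111 → 0  (bit 7 = 0)
position 5: 110 → 1  (bit 6 = 1)
position 6: 101 → 1  (bit 5 = 1)
position 0: 100 → 1  (bit 4 = 1)
position 3: 011 → 1  (bit 3 = 1)
position 7: 010 → 1  (bit 2 = 1)
position 2: 001 → 1  (bit 1 = 1)
position 1: 000 → 1  (bit 0 = 1)
bits b7..b0 = 01111111 = 127

127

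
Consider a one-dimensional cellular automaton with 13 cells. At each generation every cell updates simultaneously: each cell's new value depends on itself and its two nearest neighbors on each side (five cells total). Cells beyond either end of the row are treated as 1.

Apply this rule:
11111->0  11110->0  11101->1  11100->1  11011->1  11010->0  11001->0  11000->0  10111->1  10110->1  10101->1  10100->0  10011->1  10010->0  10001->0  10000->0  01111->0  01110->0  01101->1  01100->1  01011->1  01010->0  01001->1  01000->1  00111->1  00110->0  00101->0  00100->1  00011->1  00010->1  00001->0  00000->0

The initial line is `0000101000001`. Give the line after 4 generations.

1111101110000

0001000100011
0011101110110
0110111011111
1111101110000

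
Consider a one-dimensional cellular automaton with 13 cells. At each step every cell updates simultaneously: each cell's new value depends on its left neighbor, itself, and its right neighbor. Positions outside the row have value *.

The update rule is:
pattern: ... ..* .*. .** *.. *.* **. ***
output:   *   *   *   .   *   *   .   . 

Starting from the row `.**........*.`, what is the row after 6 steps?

*..**********
.**..........
*..**********  (repeats step 1; period 2)
step 6: .**..........

.**..........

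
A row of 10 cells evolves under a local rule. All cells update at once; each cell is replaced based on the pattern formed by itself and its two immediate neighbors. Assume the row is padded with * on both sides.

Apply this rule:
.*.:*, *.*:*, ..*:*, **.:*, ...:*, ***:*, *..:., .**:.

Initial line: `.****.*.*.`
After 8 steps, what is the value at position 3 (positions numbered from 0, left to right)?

*.********
**.*******
***.******
****.*****
*****.****
******.***
*******.**
********.*
position 3 holds *

*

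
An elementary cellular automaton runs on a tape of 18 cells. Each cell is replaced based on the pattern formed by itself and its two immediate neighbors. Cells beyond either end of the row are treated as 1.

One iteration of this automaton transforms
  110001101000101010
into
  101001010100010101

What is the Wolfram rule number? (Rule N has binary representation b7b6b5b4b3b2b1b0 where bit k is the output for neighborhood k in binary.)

position 0: 111 → 1  (bit 7 = 1)
position 1: 110 → 0  (bit 6 = 0)
position 7: 101 → 1  (bit 5 = 1)
position 2: 100 → 1  (bit 4 = 1)
position 5: 011 → 1  (bit 3 = 1)
position 8: 010 → 0  (bit 2 = 0)
position 4: 001 → 0  (bit 1 = 0)
position 3: 000 → 0  (bit 0 = 0)
bits b7..b0 = 10111000 = 184

184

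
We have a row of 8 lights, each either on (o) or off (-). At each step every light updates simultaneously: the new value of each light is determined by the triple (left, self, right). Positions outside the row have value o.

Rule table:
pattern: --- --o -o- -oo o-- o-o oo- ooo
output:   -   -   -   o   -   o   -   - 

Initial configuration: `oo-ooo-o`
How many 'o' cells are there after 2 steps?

--oo--oo
--o---o-
count of o: 2

2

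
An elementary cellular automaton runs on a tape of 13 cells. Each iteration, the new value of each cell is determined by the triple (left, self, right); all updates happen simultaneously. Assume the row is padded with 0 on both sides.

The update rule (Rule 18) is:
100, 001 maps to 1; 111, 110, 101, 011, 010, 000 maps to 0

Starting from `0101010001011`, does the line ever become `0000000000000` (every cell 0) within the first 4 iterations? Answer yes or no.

1000001010000
0100010001000
1010101010100
0000000000010
iteration 4 is 0000000000010, still not uniform 0

no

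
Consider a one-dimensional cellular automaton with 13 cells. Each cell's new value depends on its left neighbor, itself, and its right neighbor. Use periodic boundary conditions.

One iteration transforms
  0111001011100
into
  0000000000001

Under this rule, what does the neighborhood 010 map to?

At position 6 the neighborhood is 010; the next row has 0 there.

0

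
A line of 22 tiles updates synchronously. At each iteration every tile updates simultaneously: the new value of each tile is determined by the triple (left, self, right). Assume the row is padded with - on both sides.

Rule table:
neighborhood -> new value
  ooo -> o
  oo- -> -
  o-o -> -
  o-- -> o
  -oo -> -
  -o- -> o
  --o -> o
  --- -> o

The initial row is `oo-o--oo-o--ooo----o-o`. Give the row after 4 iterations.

---ooo---ooo-o-ooooo-o
ooo-o-ooo-o--o--ooo--o
-o--o--o--oooooo-o-ooo
oooooooooo-oooo--o--o-

oooooooooo-oooo--o--o-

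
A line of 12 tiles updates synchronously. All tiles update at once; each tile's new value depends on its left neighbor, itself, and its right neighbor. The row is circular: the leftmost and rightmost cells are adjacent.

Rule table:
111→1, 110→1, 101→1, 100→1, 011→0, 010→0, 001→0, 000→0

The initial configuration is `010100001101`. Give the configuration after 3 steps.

101010000110
010101000011
101010100001

101010100001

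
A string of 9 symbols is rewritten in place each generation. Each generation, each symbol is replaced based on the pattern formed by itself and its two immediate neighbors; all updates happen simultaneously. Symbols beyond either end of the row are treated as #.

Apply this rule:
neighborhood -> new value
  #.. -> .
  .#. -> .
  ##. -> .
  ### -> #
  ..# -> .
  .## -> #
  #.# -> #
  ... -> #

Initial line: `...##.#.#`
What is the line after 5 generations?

.#.######

.#.#.#.##
#.#.#.###
.#.#.####
#.#.#####
.#.######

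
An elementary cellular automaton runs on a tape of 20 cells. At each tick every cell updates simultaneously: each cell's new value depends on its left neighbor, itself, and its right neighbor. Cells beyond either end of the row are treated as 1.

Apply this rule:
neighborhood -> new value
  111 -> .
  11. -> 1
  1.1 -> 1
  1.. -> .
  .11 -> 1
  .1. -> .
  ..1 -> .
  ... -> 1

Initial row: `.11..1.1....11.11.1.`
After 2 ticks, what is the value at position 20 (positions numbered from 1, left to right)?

111...1..11.111111.1
..1.1....1111....111
position 20 holds 1

1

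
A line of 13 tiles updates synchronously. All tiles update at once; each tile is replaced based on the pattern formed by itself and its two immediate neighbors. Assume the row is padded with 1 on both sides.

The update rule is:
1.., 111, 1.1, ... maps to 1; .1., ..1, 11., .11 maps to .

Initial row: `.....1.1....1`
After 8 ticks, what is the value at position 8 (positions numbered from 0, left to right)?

1

1111..1.111..
111.1..1.1.1.
11.1.1..1.1.1
1.1.1.1..1.1.
.1.1.1.1..1.1
1.1.1.1.1..1.
.1.1.1.1.1..1
1.1.1.1.1.1..
position 8 holds 1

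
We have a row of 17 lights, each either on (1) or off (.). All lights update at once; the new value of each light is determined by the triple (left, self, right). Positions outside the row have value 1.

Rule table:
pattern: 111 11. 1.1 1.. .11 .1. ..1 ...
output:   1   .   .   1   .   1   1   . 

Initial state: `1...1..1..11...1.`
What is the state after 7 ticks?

.1.1111111..1.11.
.1..11111.111....
.111.111...1.1..1
..1...1.1.11.111.
1111.11.1.....1..
111.....11...1111
11.1...1..1.1.111

11.1...1..1.1.111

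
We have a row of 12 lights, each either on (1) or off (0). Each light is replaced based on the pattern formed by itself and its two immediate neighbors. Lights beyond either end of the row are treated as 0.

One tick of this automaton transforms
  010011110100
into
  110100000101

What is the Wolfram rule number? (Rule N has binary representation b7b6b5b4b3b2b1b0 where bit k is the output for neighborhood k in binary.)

7

position 5: 111 → 0  (bit 7 = 0)
position 7: 110 → 0  (bit 6 = 0)
position 8: 101 → 0  (bit 5 = 0)
position 2: 100 → 0  (bit 4 = 0)
position 4: 011 → 0  (bit 3 = 0)
position 1: 010 → 1  (bit 2 = 1)
position 0: 001 → 1  (bit 1 = 1)
position 11: 000 → 1  (bit 0 = 1)
bits b7..b0 = 00000111 = 7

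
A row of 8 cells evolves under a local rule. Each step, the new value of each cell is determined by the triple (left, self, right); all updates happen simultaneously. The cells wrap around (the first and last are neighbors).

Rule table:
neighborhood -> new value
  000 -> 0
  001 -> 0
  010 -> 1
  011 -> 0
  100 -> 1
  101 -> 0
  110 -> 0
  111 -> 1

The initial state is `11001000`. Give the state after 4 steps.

10001000

00101100
00100010
00110011
10001000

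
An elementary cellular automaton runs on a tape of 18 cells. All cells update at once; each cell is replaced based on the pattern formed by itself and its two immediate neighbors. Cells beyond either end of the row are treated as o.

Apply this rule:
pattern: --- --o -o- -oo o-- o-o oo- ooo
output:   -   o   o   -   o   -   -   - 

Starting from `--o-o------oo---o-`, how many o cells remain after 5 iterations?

9

iteration 1: ooo-oo----o--o-oo-
iteration 2: ------o--ooooo----
iteration 3: o----oooo-----o--o
iteration 4: -o--o----o---oooo-
iteration 5: -ooooo--ooo-o-----
count of o: 9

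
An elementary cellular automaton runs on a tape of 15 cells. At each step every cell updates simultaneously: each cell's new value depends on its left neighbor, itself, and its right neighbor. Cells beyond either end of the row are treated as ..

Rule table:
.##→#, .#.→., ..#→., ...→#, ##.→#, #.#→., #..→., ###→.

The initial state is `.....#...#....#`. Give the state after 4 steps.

####...#...##..
#..#.#...#.##.#
.......#...##..
######...#.##.#

######...#.##.#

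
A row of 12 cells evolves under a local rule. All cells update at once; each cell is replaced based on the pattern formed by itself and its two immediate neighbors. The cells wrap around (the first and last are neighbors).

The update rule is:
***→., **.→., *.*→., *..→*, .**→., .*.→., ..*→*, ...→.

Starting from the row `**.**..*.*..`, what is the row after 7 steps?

*...*.......

.....**...**
*...*..*.*..
.*.*.**...**
.......*.*..
......*...*.
.....*.*.*.*
*...*.......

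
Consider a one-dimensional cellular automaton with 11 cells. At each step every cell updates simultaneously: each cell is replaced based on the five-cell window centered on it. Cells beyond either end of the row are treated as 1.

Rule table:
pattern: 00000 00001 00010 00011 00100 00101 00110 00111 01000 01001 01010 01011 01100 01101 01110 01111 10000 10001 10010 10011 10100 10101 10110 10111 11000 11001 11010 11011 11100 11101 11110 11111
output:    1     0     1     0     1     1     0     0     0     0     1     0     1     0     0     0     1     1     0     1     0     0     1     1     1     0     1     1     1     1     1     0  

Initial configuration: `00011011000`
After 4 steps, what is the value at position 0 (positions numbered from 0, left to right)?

step 1: 11000111110
step 2: 11110000111
step 3: 00111100000
step 4: 01001111100
position 0 holds 0

0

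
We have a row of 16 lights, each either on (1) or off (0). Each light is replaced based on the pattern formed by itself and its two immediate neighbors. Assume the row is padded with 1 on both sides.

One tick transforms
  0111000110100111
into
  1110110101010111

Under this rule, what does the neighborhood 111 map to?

1

At position 2 the neighborhood is 111; the next row has 1 there.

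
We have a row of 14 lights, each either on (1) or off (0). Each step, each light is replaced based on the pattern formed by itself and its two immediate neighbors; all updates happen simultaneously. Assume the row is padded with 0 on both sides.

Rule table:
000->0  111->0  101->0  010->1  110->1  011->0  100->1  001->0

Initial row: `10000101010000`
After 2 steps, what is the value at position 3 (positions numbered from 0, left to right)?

0

11000101011000
01100101001100
position 3 holds 0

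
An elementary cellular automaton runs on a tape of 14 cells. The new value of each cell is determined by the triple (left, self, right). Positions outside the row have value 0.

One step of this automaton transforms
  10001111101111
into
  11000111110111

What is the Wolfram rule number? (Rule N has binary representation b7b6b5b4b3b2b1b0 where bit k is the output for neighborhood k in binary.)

244

position 5: 111 → 1  (bit 7 = 1)
position 8: 110 → 1  (bit 6 = 1)
position 9: 101 → 1  (bit 5 = 1)
position 1: 100 → 1  (bit 4 = 1)
position 4: 011 → 0  (bit 3 = 0)
position 0: 010 → 1  (bit 2 = 1)
position 3: 001 → 0  (bit 1 = 0)
position 2: 000 → 0  (bit 0 = 0)
bits b7..b0 = 11110100 = 244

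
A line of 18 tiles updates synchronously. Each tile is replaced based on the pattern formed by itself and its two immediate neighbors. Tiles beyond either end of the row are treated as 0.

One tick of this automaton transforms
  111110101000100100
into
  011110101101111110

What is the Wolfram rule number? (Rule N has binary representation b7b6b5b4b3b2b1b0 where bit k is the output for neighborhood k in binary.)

214

position 1: 111 → 1  (bit 7 = 1)
position 4: 110 → 1  (bit 6 = 1)
position 5: 101 → 0  (bit 5 = 0)
position 9: 100 → 1  (bit 4 = 1)
position 0: 011 → 0  (bit 3 = 0)
position 6: 010 → 1  (bit 2 = 1)
position 11: 001 → 1  (bit 1 = 1)
position 10: 000 → 0  (bit 0 = 0)
bits b7..b0 = 11010110 = 214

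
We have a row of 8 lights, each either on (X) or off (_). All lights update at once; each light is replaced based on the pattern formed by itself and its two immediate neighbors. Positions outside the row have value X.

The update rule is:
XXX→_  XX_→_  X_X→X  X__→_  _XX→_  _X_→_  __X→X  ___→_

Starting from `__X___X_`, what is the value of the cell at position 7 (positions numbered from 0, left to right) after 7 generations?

X

_X___X_X
X___X_X_
___X_X_X
__X_X_X_
_X_X_X_X
X_X_X_X_
_X_X_X_X
position 7 holds X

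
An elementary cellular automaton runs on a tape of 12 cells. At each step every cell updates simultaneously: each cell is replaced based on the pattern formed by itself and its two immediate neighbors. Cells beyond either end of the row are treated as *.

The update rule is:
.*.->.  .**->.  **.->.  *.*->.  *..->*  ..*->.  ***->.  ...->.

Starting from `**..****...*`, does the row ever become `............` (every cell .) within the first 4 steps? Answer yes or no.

no

..*.....*...
*..*.....*..
.*..*.....*.
..*..*......
step 4 is ..*..*......, still not uniform .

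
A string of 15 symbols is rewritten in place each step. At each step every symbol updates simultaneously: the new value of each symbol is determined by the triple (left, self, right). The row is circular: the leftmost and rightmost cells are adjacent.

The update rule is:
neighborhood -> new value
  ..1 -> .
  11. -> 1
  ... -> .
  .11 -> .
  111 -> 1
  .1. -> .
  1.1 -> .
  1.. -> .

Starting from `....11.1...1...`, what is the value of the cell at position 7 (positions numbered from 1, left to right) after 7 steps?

.....1.........
...............
...............  (fixed point — unchanged through step 7)
position 7 holds .

.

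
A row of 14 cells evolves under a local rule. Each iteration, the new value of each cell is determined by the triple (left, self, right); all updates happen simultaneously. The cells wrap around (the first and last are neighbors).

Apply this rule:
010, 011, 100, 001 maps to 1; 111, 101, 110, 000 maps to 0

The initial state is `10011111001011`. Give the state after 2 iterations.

11001001100011

01110000111010
11001001100011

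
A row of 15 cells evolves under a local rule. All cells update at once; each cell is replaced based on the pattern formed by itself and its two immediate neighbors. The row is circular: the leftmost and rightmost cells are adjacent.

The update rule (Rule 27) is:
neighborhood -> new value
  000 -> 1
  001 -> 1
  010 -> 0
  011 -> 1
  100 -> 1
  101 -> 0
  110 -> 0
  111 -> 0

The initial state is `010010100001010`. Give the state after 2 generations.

001011110001111

101100011110001
001011110001111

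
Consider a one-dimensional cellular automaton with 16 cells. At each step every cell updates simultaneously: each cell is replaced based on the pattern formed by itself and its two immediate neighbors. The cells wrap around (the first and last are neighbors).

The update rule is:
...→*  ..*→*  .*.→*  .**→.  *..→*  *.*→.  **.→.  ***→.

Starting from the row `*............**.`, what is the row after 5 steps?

step 1: *************...
step 2: .............***
step 3: *************...  (repeats step 1; period 2)
step 5: *************...

*************...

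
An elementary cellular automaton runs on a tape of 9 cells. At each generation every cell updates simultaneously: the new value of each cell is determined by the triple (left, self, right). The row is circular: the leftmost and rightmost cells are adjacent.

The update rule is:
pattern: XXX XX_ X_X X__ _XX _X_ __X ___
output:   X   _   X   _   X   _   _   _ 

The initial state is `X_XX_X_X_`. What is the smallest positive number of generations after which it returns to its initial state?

generation 1: _XX_X_X_X
generation 2: XX_X_X_X_
generation 3: X_X_X_X_X
generation 4: _X_X_X_XX
generation 5: X_X_X_XX_
generation 6: _X_X_XX_X
generation 7: X_X_XX_X_
generation 8: _X_XX_X_X
generation 9: X_XX_X_X_

9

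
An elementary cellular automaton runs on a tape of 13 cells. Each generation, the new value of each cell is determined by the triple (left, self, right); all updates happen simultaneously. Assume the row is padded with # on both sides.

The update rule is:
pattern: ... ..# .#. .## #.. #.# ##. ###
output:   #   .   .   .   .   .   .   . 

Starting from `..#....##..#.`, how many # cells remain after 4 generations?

generation 1: ....##.......
generation 2: .##....#####.
generation 3: ....##.......  (repeats generation 1; period 2)
generation 4: .##....#####.
count of #: 7

7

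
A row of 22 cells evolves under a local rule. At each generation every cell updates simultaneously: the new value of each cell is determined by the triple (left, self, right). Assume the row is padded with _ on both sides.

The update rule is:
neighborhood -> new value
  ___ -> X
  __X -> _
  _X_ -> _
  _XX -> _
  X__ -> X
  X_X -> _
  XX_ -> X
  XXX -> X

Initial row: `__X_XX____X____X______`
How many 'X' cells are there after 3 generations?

14

X____XXXX__XXX__XXXXXX
_XXX__XXXX__XXX__XXXXX
__XXX__XXXX__XXX__XXXX
count of X: 14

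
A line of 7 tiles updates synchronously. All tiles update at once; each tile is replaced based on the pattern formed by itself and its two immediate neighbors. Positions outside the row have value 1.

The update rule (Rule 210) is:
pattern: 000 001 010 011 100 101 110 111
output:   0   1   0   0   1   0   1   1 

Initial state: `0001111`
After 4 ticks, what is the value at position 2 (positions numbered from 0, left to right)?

1

1010111
1000011
1100101
1111000
position 2 holds 1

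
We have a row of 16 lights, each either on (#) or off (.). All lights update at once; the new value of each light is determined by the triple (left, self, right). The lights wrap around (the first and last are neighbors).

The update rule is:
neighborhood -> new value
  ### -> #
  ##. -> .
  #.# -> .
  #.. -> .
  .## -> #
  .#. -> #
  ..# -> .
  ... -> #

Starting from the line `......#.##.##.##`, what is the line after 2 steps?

.###..#.#..#..#.

.####.#.#..#..#.
.###..#.#..#..#.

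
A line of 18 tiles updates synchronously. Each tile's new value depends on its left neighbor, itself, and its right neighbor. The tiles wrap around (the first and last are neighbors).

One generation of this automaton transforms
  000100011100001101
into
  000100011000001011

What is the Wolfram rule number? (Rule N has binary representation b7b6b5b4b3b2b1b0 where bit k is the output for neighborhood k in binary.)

position 8: 111 → 1  (bit 7 = 1)
position 9: 110 → 0  (bit 6 = 0)
position 16: 101 → 1  (bit 5 = 1)
position 0: 100 → 0  (bit 4 = 0)
position 7: 011 → 1  (bit 3 = 1)
position 3: 010 → 1  (bit 2 = 1)
position 2: 001 → 0  (bit 1 = 0)
position 1: 000 → 0  (bit 0 = 0)
bits b7..b0 = 10101100 = 172

172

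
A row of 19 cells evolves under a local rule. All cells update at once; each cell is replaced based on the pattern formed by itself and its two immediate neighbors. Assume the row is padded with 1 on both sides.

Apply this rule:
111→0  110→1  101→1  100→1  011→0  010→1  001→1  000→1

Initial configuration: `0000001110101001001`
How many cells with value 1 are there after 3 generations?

15

1111110011111111110
0000011100000000011
1111100111111111100
count of 1: 15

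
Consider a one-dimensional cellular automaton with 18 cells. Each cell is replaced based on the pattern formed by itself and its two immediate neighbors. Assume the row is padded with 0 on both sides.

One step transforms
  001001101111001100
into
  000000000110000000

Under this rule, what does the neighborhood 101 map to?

At position 7 the neighborhood is 101; the next row has 0 there.

0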